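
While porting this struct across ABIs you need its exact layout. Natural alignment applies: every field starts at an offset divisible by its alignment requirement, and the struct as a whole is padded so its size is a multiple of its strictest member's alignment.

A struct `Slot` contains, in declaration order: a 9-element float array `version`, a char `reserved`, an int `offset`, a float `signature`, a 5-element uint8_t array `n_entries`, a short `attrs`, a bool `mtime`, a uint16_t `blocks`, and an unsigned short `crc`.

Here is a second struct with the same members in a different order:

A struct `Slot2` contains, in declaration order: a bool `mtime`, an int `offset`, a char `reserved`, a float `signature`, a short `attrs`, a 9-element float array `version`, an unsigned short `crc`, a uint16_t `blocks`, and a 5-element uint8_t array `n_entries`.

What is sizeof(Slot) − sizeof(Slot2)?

-4

version at 0 (size 36, align 4) → ends 36
reserved at 36 (size 1, align 1) → ends 37
pad 3 to align 4 for offset
offset at 40 (size 4, align 4) → ends 44
signature at 44 (size 4, align 4) → ends 48
n_entries at 48 (size 5, align 1) → ends 53
pad 1 to align 2 for attrs
attrs at 54 (size 2, align 2) → ends 56
mtime at 56 (size 1, align 1) → ends 57
pad 1 to align 2 for blocks
blocks at 58 (size 2, align 2) → ends 60
crc at 60 (size 2, align 2) → ends 62
tail pad 2 to reach multiple of 4
total 64 bytes, alignment 4
— Slot2 —
mtime at 0 (size 1, align 1) → ends 1
pad 3 to align 4 for offset
offset at 4 (size 4, align 4) → ends 8
reserved at 8 (size 1, align 1) → ends 9
pad 3 to align 4 for signature
signature at 12 (size 4, align 4) → ends 16
attrs at 16 (size 2, align 2) → ends 18
pad 2 to align 4 for version
version at 20 (size 36, align 4) → ends 56
crc at 56 (size 2, align 2) → ends 58
blocks at 58 (size 2, align 2) → ends 60
n_entries at 60 (size 5, align 1) → ends 65
tail pad 3 to reach multiple of 4
total 68 bytes, alignment 4
64 − 68 = -4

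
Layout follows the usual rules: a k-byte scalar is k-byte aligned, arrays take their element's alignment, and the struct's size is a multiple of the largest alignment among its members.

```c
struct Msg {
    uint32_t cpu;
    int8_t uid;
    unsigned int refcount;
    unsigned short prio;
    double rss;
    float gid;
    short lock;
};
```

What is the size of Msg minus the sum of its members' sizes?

@0: cpu [4B, align 4] → 4
@4: uid [1B, align 1] → 5
+3 pad (align 4)
@8: refcount [4B, align 4] → 12
@12: prio [2B, align 2] → 14
+2 pad (align 8)
@16: rss [8B, align 8] → 24
@24: gid [4B, align 4] → 28
@28: lock [2B, align 2] → 30
+2 tail pad (align 8)
size 32, align 8
data bytes 25, size 32 → padding 7

7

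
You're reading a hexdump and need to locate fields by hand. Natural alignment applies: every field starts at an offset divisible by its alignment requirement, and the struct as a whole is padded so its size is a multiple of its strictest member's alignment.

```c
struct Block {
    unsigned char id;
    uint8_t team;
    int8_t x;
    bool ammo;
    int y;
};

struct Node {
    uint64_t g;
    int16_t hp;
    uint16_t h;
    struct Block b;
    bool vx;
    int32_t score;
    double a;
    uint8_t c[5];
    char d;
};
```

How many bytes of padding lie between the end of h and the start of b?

Block: id at 0 (size 1, align 1) → ends 1; team at 1 (size 1, align 1) → ends 2; x at 2 (size 1, align 1) → ends 3; ammo at 3 (size 1, align 1) → ends 4; y at 4 (size 4, align 4) → ends 8; total 8 bytes, alignment 4
g at 0 (size 8, align 8) → ends 8
hp at 8 (size 2, align 2) → ends 10
h at 10 (size 2, align 2) → ends 12
b at 12 (size 8, align 4) → ends 20

0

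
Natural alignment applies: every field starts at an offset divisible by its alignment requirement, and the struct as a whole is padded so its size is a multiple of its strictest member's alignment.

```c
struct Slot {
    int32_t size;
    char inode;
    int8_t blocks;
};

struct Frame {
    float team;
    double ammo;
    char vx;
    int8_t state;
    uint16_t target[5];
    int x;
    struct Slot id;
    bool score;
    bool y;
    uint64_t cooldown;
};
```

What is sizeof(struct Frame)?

Slot: size at 0 (size 4, align 4) → ends 4; inode at 4 (size 1, align 1) → ends 5; blocks at 5 (size 1, align 1) → ends 6; tail pad 2 to reach multiple of 4; total 8 bytes, alignment 4
team at 0 (size 4, align 4) → ends 4
pad 4 to align 8 for ammo
ammo at 8 (size 8, align 8) → ends 16
vx at 16 (size 1, align 1) → ends 17
state at 17 (size 1, align 1) → ends 18
target at 18 (size 10, align 2) → ends 28
x at 28 (size 4, align 4) → ends 32
id at 32 (size 8, align 4) → ends 40
score at 40 (size 1, align 1) → ends 41
y at 41 (size 1, align 1) → ends 42
pad 6 to align 8 for cooldown
cooldown at 48 (size 8, align 8) → ends 56
total 56 bytes, alignment 8

56 bytes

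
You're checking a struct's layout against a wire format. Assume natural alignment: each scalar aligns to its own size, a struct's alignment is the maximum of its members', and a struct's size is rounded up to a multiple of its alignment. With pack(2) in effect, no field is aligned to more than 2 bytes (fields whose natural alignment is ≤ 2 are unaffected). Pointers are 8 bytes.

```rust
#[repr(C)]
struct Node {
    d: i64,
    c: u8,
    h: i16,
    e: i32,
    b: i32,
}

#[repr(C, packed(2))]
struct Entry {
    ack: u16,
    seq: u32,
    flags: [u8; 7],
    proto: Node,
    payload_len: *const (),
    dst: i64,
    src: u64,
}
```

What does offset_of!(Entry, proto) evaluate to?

Node: 0..8  d  (8B, 8-aligned); 8..9  c  (1B, 1-aligned); 9..10  -- padding (1B); 10..12  h  (2B, 2-aligned); 12..16  e  (4B, 4-aligned); 16..20  b  (4B, 4-aligned); 20..24  -- tail padding (4B); sizeof = 24, alignof = 8
0..2  ack  (2B, 2-aligned)
2..6  seq  (4B, 2-aligned)
6..13  flags  (7B, 1-aligned)
13..14  -- padding (1B)
14..38  proto  (24B, 2-aligned)

14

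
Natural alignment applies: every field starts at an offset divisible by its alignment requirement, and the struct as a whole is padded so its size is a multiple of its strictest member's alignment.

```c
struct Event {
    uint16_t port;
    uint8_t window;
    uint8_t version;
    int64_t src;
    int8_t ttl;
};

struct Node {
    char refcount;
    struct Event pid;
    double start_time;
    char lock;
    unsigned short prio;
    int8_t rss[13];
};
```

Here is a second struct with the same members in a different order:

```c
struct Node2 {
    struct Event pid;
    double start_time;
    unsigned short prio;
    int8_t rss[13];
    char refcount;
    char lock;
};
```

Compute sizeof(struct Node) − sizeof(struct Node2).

Event: 0..2  port  (2B, 2-aligned); 2..3  window  (1B, 1-aligned); 3..4  version  (1B, 1-aligned); 4..8  -- padding (4B); 8..16  src  (8B, 8-aligned); 16..17  ttl  (1B, 1-aligned); 17..24  -- tail padding (7B); sizeof = 24, alignof = 8
0..1  refcount  (1B, 1-aligned)
1..8  -- padding (7B)
8..32  pid  (24B, 8-aligned)
32..40  start_time  (8B, 8-aligned)
40..41  lock  (1B, 1-aligned)
41..42  -- padding (1B)
42..44  prio  (2B, 2-aligned)
44..57  rss  (13B, 1-aligned)
57..64  -- tail padding (7B)
sizeof = 64, alignof = 8
— Node2 —
0..24  pid  (24B, 8-aligned)
24..32  start_time  (8B, 8-aligned)
32..34  prio  (2B, 2-aligned)
34..47  rss  (13B, 1-aligned)
47..48  refcount  (1B, 1-aligned)
48..49  lock  (1B, 1-aligned)
49..56  -- tail padding (7B)
sizeof = 56, alignof = 8
64 − 56 = 8

8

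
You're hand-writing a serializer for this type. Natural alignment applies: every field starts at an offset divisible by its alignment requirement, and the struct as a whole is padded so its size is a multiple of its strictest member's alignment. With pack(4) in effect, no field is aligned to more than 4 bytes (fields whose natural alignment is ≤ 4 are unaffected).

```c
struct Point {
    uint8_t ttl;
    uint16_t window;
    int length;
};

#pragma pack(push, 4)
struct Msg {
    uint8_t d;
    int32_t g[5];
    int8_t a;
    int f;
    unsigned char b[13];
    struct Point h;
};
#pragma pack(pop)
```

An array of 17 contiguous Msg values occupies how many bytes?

952

Point: @0: ttl [1B, align 1] → 1; +1 pad (align 2); @2: window [2B, align 2] → 4; @4: length [4B, align 4] → 8; size 8, align 4
@0: d [1B, align 1] → 1
+3 pad (align 4)
@4: g [20B, align 4] → 24
@24: a [1B, align 1] → 25
+3 pad (align 4)
@28: f [4B, align 4] → 32
@32: b [13B, align 1] → 45
+3 pad (align 4)
@48: h [8B, align 4] → 56
size 56, align 4
array of 17: 17 × 56 = 952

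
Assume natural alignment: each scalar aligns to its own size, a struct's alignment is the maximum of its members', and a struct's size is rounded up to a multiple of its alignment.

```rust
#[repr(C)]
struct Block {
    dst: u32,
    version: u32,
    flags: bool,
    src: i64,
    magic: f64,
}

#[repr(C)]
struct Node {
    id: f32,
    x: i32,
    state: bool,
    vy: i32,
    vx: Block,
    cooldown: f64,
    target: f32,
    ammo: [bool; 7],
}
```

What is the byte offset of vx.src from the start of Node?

Block: @0: dst [4B, align 4] → 4; @4: version [4B, align 4] → 8; @8: flags [1B, align 1] → 9; +7 pad (align 8); @16: src [8B, align 8] → 24; @24: magic [8B, align 8] → 32; size 32, align 8
@0: id [4B, align 4] → 4
@4: x [4B, align 4] → 8
@8: state [1B, align 1] → 9
+3 pad (align 4)
@12: vy [4B, align 4] → 16
@16: vx [32B, align 8] → 48
within Block: src at 16
16 + 16 = 32

32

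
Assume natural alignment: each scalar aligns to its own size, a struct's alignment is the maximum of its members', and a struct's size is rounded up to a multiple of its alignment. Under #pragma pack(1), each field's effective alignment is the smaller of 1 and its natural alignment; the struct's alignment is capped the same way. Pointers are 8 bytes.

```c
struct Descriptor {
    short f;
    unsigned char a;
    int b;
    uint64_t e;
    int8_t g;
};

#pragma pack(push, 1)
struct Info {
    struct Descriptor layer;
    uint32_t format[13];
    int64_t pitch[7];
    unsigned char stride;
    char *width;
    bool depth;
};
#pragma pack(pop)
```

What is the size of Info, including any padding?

142 bytes

Descriptor: @0: f [2B, align 2] → 2; @2: a [1B, align 1] → 3; +1 pad (align 4); @4: b [4B, align 4] → 8; @8: e [8B, align 8] → 16; @16: g [1B, align 1] → 17; +7 tail pad (align 8); size 24, align 8
@0: layer [24B, align 1] → 24
@24: format [52B, align 1] → 76
@76: pitch [56B, align 1] → 132
@132: stride [1B, align 1] → 133
@133: width [8B, align 1] → 141
@141: depth [1B, align 1] → 142
size 142, align 1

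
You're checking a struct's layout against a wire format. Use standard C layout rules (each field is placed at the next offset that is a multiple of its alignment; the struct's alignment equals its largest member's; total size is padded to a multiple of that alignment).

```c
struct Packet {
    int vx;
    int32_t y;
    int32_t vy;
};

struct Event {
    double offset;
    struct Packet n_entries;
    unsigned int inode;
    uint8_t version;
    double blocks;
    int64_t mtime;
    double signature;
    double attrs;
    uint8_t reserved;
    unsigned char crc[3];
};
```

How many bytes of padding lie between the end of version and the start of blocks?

Packet: 0..4  vx  (4B, 4-aligned); 4..8  y  (4B, 4-aligned); 8..12  vy  (4B, 4-aligned); sizeof = 12, alignof = 4
0..8  offset  (8B, 8-aligned)
8..20  n_entries  (12B, 4-aligned)
20..24  inode  (4B, 4-aligned)
24..25  version  (1B, 1-aligned)
25..32  -- padding (7B)
32..40  blocks  (8B, 8-aligned)

7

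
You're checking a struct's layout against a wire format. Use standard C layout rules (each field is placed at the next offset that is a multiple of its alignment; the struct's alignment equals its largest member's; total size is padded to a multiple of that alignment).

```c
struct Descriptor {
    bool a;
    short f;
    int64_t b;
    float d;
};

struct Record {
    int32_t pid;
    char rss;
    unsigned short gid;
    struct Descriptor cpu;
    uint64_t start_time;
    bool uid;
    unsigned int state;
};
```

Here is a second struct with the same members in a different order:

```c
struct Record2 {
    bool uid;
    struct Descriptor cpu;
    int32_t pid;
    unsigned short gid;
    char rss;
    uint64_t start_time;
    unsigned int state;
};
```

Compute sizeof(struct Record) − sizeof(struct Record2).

Descriptor: 0..1  a  (1B, 1-aligned); 1..2  -- padding (1B); 2..4  f  (2B, 2-aligned); 4..8  -- padding (4B); 8..16  b  (8B, 8-aligned); 16..20  d  (4B, 4-aligned); 20..24  -- tail padding (4B); sizeof = 24, alignof = 8
0..4  pid  (4B, 4-aligned)
4..5  rss  (1B, 1-aligned)
5..6  -- padding (1B)
6..8  gid  (2B, 2-aligned)
8..32  cpu  (24B, 8-aligned)
32..40  start_time  (8B, 8-aligned)
40..41  uid  (1B, 1-aligned)
41..44  -- padding (3B)
44..48  state  (4B, 4-aligned)
sizeof = 48, alignof = 8
— Record2 —
0..1  uid  (1B, 1-aligned)
1..8  -- padding (7B)
8..32  cpu  (24B, 8-aligned)
32..36  pid  (4B, 4-aligned)
36..38  gid  (2B, 2-aligned)
38..39  rss  (1B, 1-aligned)
39..40  -- padding (1B)
40..48  start_time  (8B, 8-aligned)
48..52  state  (4B, 4-aligned)
52..56  -- tail padding (4B)
sizeof = 56, alignof = 8
48 − 56 = -8

-8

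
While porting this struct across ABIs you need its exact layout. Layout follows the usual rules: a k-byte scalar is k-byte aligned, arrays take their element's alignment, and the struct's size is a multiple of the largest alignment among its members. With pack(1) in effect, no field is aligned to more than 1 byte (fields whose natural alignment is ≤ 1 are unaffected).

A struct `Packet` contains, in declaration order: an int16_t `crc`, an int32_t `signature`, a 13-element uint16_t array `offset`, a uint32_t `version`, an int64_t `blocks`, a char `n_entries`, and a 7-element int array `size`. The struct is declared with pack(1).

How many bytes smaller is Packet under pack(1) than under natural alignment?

7

natural layout:
  @0: crc [2B, align 2] → 2
  +2 pad (align 4)
  @4: signature [4B, align 4] → 8
  @8: offset [26B, align 2] → 34
  +2 pad (align 4)
  @36: version [4B, align 4] → 40
  @40: blocks [8B, align 8] → 48
  @48: n_entries [1B, align 1] → 49
  +3 pad (align 4)
  @52: size [28B, align 4] → 80
  size 80, align 8
packed(1) layout:
  @0: crc [2B, align 1] → 2
  @2: signature [4B, align 1] → 6
  @6: offset [26B, align 1] → 32
  @32: version [4B, align 1] → 36
  @36: blocks [8B, align 1] → 44
  @44: n_entries [1B, align 1] → 45
  @45: size [28B, align 1] → 73
  size 73, align 1
80 − 73 = 7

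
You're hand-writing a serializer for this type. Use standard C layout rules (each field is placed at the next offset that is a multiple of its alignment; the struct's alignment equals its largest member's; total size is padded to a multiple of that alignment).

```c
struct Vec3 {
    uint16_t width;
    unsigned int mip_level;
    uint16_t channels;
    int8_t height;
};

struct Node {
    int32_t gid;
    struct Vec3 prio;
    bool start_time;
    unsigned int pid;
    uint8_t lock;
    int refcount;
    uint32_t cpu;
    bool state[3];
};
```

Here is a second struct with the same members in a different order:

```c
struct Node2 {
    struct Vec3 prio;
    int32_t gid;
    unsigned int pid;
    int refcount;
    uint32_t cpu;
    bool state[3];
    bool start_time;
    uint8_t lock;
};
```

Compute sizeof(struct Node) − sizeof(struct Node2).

4

Vec3: @0: width [2B, align 2] → 2; +2 pad (align 4); @4: mip_level [4B, align 4] → 8; @8: channels [2B, align 2] → 10; @10: height [1B, align 1] → 11; +1 tail pad (align 4); size 12, align 4
@0: gid [4B, align 4] → 4
@4: prio [12B, align 4] → 16
@16: start_time [1B, align 1] → 17
+3 pad (align 4)
@20: pid [4B, align 4] → 24
@24: lock [1B, align 1] → 25
+3 pad (align 4)
@28: refcount [4B, align 4] → 32
@32: cpu [4B, align 4] → 36
@36: state [3B, align 1] → 39
+1 tail pad (align 4)
size 40, align 4
— Node2 —
@0: prio [12B, align 4] → 12
@12: gid [4B, align 4] → 16
@16: pid [4B, align 4] → 20
@20: refcount [4B, align 4] → 24
@24: cpu [4B, align 4] → 28
@28: state [3B, align 1] → 31
@31: start_time [1B, align 1] → 32
@32: lock [1B, align 1] → 33
+3 tail pad (align 4)
size 36, align 4
40 − 36 = 4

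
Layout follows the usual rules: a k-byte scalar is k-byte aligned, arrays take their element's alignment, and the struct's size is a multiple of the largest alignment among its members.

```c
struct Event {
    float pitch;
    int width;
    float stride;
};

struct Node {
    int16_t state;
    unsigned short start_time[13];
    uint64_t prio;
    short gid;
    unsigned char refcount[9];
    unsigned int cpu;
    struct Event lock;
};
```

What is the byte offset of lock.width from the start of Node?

Event: pitch at 0 (size 4, align 4) → ends 4; width at 4 (size 4, align 4) → ends 8; stride at 8 (size 4, align 4) → ends 12; total 12 bytes, alignment 4
state at 0 (size 2, align 2) → ends 2
start_time at 2 (size 26, align 2) → ends 28
pad 4 to align 8 for prio
prio at 32 (size 8, align 8) → ends 40
gid at 40 (size 2, align 2) → ends 42
refcount at 42 (size 9, align 1) → ends 51
pad 1 to align 4 for cpu
cpu at 52 (size 4, align 4) → ends 56
lock at 56 (size 12, align 4) → ends 68
within Event: width at 4
56 + 4 = 60

60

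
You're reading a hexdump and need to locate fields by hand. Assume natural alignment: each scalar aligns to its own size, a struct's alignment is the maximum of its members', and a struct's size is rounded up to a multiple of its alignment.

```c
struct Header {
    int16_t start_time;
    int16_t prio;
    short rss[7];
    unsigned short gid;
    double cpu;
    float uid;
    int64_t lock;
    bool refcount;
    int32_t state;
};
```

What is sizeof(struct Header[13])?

@0: start_time [2B, align 2] → 2
@2: prio [2B, align 2] → 4
@4: rss [14B, align 2] → 18
@18: gid [2B, align 2] → 20
+4 pad (align 8)
@24: cpu [8B, align 8] → 32
@32: uid [4B, align 4] → 36
+4 pad (align 8)
@40: lock [8B, align 8] → 48
@48: refcount [1B, align 1] → 49
+3 pad (align 4)
@52: state [4B, align 4] → 56
size 56, align 8
array of 13: 13 × 56 = 728

728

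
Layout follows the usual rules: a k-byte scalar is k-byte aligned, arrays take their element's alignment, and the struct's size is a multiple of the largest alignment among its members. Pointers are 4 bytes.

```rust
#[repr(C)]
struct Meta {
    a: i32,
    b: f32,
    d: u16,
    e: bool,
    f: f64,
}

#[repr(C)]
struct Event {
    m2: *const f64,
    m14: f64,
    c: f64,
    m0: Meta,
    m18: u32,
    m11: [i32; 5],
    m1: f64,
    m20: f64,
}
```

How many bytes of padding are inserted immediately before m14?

4

Meta: a at 0 (size 4, align 4) → ends 4; b at 4 (size 4, align 4) → ends 8; d at 8 (size 2, align 2) → ends 10; e at 10 (size 1, align 1) → ends 11; pad 5 to align 8 for f; f at 16 (size 8, align 8) → ends 24; total 24 bytes, alignment 8
m2 at 0 (size 4, align 4) → ends 4
pad 4 to align 8 for m14
m14 at 8 (size 8, align 8) → ends 16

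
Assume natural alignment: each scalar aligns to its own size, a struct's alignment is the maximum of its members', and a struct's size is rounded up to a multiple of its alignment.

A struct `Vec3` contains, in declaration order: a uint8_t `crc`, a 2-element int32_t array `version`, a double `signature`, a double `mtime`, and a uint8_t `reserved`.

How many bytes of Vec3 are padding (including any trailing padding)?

14

0..1  crc  (1B, 1-aligned)
1..4  -- padding (3B)
4..12  version  (8B, 4-aligned)
12..16  -- padding (4B)
16..24  signature  (8B, 8-aligned)
24..32  mtime  (8B, 8-aligned)
32..33  reserved  (1B, 1-aligned)
33..40  -- tail padding (7B)
sizeof = 40, alignof = 8
data bytes 26, size 40 → padding 14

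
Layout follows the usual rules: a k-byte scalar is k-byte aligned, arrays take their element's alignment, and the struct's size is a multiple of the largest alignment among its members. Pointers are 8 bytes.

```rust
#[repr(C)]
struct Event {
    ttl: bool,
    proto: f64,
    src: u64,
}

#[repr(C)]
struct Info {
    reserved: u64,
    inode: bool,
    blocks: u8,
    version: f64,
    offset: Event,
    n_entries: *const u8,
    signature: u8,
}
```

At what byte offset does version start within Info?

16

Event: ttl at 0 (size 1, align 1) → ends 1; pad 7 to align 8 for proto; proto at 8 (size 8, align 8) → ends 16; src at 16 (size 8, align 8) → ends 24; total 24 bytes, alignment 8
reserved at 0 (size 8, align 8) → ends 8
inode at 8 (size 1, align 1) → ends 9
blocks at 9 (size 1, align 1) → ends 10
pad 6 to align 8 for version
version at 16 (size 8, align 8) → ends 24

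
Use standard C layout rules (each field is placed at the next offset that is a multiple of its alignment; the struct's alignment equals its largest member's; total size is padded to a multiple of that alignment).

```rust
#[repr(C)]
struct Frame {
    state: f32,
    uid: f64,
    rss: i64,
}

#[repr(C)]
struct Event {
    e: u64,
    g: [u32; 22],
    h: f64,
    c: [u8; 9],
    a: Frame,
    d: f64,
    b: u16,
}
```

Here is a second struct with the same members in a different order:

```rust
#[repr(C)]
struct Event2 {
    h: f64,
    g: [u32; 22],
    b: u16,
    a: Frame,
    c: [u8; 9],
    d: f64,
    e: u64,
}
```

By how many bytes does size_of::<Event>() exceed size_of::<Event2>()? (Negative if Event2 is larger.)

Frame: @0: state [4B, align 4] → 4; +4 pad (align 8); @8: uid [8B, align 8] → 16; @16: rss [8B, align 8] → 24; size 24, align 8
@0: e [8B, align 8] → 8
@8: g [88B, align 4] → 96
@96: h [8B, align 8] → 104
@104: c [9B, align 1] → 113
+7 pad (align 8)
@120: a [24B, align 8] → 144
@144: d [8B, align 8] → 152
@152: b [2B, align 2] → 154
+6 tail pad (align 8)
size 160, align 8
— Event2 —
@0: h [8B, align 8] → 8
@8: g [88B, align 4] → 96
@96: b [2B, align 2] → 98
+6 pad (align 8)
@104: a [24B, align 8] → 128
@128: c [9B, align 1] → 137
+7 pad (align 8)
@144: d [8B, align 8] → 152
@152: e [8B, align 8] → 160
size 160, align 8
160 − 160 = 0

0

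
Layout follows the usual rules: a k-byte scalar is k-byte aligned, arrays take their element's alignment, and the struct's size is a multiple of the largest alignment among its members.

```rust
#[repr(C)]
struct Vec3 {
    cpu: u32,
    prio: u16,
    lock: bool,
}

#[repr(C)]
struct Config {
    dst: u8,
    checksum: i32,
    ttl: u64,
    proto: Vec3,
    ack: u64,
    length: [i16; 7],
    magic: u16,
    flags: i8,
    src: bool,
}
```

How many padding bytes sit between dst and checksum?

3

Vec3: @0: cpu [4B, align 4] → 4; @4: prio [2B, align 2] → 6; @6: lock [1B, align 1] → 7; +1 tail pad (align 4); size 8, align 4
@0: dst [1B, align 1] → 1
+3 pad (align 4)
@4: checksum [4B, align 4] → 8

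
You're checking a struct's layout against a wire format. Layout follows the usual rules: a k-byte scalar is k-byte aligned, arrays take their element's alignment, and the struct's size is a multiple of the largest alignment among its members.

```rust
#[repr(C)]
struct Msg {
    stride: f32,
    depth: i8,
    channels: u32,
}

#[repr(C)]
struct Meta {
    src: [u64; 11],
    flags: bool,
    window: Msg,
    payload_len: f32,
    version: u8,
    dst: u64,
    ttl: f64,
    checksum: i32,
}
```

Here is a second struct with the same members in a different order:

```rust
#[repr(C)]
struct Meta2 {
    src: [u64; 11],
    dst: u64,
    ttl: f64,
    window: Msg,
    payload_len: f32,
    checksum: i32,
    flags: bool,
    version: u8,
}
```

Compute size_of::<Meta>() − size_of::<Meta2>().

8

Msg: 0..4  stride  (4B, 4-aligned); 4..5  depth  (1B, 1-aligned); 5..8  -- padding (3B); 8..12  channels  (4B, 4-aligned); sizeof = 12, alignof = 4
0..88  src  (88B, 8-aligned)
88..89  flags  (1B, 1-aligned)
89..92  -- padding (3B)
92..104  window  (12B, 4-aligned)
104..108  payload_len  (4B, 4-aligned)
108..109  version  (1B, 1-aligned)
109..112  -- padding (3B)
112..120  dst  (8B, 8-aligned)
120..128  ttl  (8B, 8-aligned)
128..132  checksum  (4B, 4-aligned)
132..136  -- tail padding (4B)
sizeof = 136, alignof = 8
— Meta2 —
0..88  src  (88B, 8-aligned)
88..96  dst  (8B, 8-aligned)
96..104  ttl  (8B, 8-aligned)
104..116  window  (12B, 4-aligned)
116..120  payload_len  (4B, 4-aligned)
120..124  checksum  (4B, 4-aligned)
124..125  flags  (1B, 1-aligned)
125..126  version  (1B, 1-aligned)
126..128  -- tail padding (2B)
sizeof = 128, alignof = 8
136 − 128 = 8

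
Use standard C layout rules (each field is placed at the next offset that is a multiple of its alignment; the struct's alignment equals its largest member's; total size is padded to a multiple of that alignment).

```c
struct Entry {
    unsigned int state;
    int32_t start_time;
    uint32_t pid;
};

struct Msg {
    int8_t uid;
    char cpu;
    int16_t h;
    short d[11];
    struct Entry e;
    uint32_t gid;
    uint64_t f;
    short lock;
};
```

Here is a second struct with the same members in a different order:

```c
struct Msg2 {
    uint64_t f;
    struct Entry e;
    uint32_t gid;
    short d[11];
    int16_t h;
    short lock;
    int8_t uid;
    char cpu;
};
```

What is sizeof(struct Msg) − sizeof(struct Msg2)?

Entry: state at 0 (size 4, align 4) → ends 4; start_time at 4 (size 4, align 4) → ends 8; pid at 8 (size 4, align 4) → ends 12; total 12 bytes, alignment 4
uid at 0 (size 1, align 1) → ends 1
cpu at 1 (size 1, align 1) → ends 2
h at 2 (size 2, align 2) → ends 4
d at 4 (size 22, align 2) → ends 26
pad 2 to align 4 for e
e at 28 (size 12, align 4) → ends 40
gid at 40 (size 4, align 4) → ends 44
pad 4 to align 8 for f
f at 48 (size 8, align 8) → ends 56
lock at 56 (size 2, align 2) → ends 58
tail pad 6 to reach multiple of 8
total 64 bytes, alignment 8
— Msg2 —
f at 0 (size 8, align 8) → ends 8
e at 8 (size 12, align 4) → ends 20
gid at 20 (size 4, align 4) → ends 24
d at 24 (size 22, align 2) → ends 46
h at 46 (size 2, align 2) → ends 48
lock at 48 (size 2, align 2) → ends 50
uid at 50 (size 1, align 1) → ends 51
cpu at 51 (size 1, align 1) → ends 52
tail pad 4 to reach multiple of 8
total 56 bytes, alignment 8
64 − 56 = 8

8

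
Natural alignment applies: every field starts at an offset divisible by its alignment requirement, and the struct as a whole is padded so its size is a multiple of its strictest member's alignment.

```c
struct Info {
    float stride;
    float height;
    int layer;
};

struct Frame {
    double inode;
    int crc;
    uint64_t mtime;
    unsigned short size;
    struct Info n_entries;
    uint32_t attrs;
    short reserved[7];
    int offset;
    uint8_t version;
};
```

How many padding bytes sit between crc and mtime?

Info: @0: stride [4B, align 4] → 4; @4: height [4B, align 4] → 8; @8: layer [4B, align 4] → 12; size 12, align 4
@0: inode [8B, align 8] → 8
@8: crc [4B, align 4] → 12
+4 pad (align 8)
@16: mtime [8B, align 8] → 24

4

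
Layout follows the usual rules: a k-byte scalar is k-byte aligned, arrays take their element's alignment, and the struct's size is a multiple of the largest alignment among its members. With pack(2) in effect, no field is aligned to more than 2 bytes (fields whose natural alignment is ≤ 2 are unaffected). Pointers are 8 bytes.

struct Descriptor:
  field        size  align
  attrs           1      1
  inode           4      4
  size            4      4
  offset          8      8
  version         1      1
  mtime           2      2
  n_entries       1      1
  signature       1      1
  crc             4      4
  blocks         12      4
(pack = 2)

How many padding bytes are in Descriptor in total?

0..1  attrs  (1B, 1-aligned)
1..2  -- padding (1B)
2..6  inode  (4B, 2-aligned)
6..10  size  (4B, 2-aligned)
10..18  offset  (8B, 2-aligned)
18..19  version  (1B, 1-aligned)
19..20  -- padding (1B)
20..22  mtime  (2B, 2-aligned)
22..23  n_entries  (1B, 1-aligned)
23..24  signature  (1B, 1-aligned)
24..28  crc  (4B, 2-aligned)
28..40  blocks  (12B, 2-aligned)
sizeof = 40, alignof = 2
data bytes 38, size 40 → padding 2

2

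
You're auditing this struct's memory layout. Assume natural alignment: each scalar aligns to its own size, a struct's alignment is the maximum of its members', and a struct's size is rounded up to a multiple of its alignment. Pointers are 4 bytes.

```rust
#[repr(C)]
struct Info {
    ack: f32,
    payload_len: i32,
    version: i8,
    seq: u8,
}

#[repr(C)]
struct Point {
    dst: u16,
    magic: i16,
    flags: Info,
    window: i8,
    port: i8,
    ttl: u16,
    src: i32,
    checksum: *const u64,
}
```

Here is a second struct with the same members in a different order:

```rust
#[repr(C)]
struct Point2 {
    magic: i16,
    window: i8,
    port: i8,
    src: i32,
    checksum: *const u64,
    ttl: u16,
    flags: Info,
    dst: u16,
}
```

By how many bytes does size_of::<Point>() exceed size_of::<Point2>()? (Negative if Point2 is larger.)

-4

Info: @0: ack [4B, align 4] → 4; @4: payload_len [4B, align 4] → 8; @8: version [1B, align 1] → 9; @9: seq [1B, align 1] → 10; +2 tail pad (align 4); size 12, align 4
@0: dst [2B, align 2] → 2
@2: magic [2B, align 2] → 4
@4: flags [12B, align 4] → 16
@16: window [1B, align 1] → 17
@17: port [1B, align 1] → 18
@18: ttl [2B, align 2] → 20
@20: src [4B, align 4] → 24
@24: checksum [4B, align 4] → 28
size 28, align 4
— Point2 —
@0: magic [2B, align 2] → 2
@2: window [1B, align 1] → 3
@3: port [1B, align 1] → 4
@4: src [4B, align 4] → 8
@8: checksum [4B, align 4] → 12
@12: ttl [2B, align 2] → 14
+2 pad (align 4)
@16: flags [12B, align 4] → 28
@28: dst [2B, align 2] → 30
+2 tail pad (align 4)
size 32, align 4
28 − 32 = -4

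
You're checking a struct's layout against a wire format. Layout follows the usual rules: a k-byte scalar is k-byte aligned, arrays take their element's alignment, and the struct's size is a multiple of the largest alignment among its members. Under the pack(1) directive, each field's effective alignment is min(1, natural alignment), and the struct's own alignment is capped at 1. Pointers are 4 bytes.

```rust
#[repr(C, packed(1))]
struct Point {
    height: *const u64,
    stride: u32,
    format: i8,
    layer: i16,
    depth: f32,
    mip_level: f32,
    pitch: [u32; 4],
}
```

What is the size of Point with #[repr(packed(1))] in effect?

35

height at 0 (size 4, align 1) → ends 4
stride at 4 (size 4, align 1) → ends 8
format at 8 (size 1, align 1) → ends 9
layer at 9 (size 2, align 1) → ends 11
depth at 11 (size 4, align 1) → ends 15
mip_level at 15 (size 4, align 1) → ends 19
pitch at 19 (size 16, align 1) → ends 35
total 35 bytes, alignment 1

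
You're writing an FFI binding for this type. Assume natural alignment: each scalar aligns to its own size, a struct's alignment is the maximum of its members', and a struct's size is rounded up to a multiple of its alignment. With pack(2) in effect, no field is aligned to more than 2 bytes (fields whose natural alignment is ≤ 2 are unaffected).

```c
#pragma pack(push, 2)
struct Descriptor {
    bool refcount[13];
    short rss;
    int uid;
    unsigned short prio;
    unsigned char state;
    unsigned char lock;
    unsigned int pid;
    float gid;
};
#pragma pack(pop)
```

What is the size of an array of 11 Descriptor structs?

352

0..13  refcount  (13B, 1-aligned)
13..14  -- padding (1B)
14..16  rss  (2B, 2-aligned)
16..20  uid  (4B, 2-aligned)
20..22  prio  (2B, 2-aligned)
22..23  state  (1B, 1-aligned)
23..24  lock  (1B, 1-aligned)
24..28  pid  (4B, 2-aligned)
28..32  gid  (4B, 2-aligned)
sizeof = 32, alignof = 2
array of 11: 11 × 32 = 352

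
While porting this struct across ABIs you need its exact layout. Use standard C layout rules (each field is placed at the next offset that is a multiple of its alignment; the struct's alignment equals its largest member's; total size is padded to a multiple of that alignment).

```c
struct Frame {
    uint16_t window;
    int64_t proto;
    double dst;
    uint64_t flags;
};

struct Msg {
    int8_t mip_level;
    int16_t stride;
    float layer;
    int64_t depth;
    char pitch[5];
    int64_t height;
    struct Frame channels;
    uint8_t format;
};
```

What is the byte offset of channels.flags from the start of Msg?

Frame: 0..2  window  (2B, 2-aligned); 2..8  -- padding (6B); 8..16  proto  (8B, 8-aligned); 16..24  dst  (8B, 8-aligned); 24..32  flags  (8B, 8-aligned); sizeof = 32, alignof = 8
0..1  mip_level  (1B, 1-aligned)
1..2  -- padding (1B)
2..4  stride  (2B, 2-aligned)
4..8  layer  (4B, 4-aligned)
8..16  depth  (8B, 8-aligned)
16..21  pitch  (5B, 1-aligned)
21..24  -- padding (3B)
24..32  height  (8B, 8-aligned)
32..64  channels  (32B, 8-aligned)
within Frame: flags at 24
32 + 24 = 56

56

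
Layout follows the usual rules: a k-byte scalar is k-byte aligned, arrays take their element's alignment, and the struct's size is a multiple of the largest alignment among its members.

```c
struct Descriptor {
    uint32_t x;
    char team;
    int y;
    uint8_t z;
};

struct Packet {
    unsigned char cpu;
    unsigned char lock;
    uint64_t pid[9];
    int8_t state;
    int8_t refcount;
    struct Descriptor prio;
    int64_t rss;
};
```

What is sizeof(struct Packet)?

Descriptor: x at 0 (size 4, align 4) → ends 4; team at 4 (size 1, align 1) → ends 5; pad 3 to align 4 for y; y at 8 (size 4, align 4) → ends 12; z at 12 (size 1, align 1) → ends 13; tail pad 3 to reach multiple of 4; total 16 bytes, alignment 4
cpu at 0 (size 1, align 1) → ends 1
lock at 1 (size 1, align 1) → ends 2
pad 6 to align 8 for pid
pid at 8 (size 72, align 8) → ends 80
state at 80 (size 1, align 1) → ends 81
refcount at 81 (size 1, align 1) → ends 82
pad 2 to align 4 for prio
prio at 84 (size 16, align 4) → ends 100
pad 4 to align 8 for rss
rss at 104 (size 8, align 8) → ends 112
total 112 bytes, alignment 8

112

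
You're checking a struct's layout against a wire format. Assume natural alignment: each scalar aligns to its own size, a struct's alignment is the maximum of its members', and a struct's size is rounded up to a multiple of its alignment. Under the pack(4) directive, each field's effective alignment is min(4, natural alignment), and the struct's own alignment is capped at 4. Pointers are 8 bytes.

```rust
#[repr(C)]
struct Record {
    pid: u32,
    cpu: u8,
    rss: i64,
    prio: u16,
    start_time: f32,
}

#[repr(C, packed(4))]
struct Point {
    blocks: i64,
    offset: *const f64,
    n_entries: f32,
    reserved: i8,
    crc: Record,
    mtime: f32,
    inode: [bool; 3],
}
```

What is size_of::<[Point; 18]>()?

Record: 0..4  pid  (4B, 4-aligned); 4..5  cpu  (1B, 1-aligned); 5..8  -- padding (3B); 8..16  rss  (8B, 8-aligned); 16..18  prio  (2B, 2-aligned); 18..20  -- padding (2B); 20..24  start_time  (4B, 4-aligned); sizeof = 24, alignof = 8
0..8  blocks  (8B, 4-aligned)
8..16  offset  (8B, 4-aligned)
16..20  n_entries  (4B, 4-aligned)
20..21  reserved  (1B, 1-aligned)
21..24  -- padding (3B)
24..48  crc  (24B, 4-aligned)
48..52  mtime  (4B, 4-aligned)
52..55  inode  (3B, 1-aligned)
55..56  -- tail padding (1B)
sizeof = 56, alignof = 4
array of 18: 18 × 56 = 1008

1008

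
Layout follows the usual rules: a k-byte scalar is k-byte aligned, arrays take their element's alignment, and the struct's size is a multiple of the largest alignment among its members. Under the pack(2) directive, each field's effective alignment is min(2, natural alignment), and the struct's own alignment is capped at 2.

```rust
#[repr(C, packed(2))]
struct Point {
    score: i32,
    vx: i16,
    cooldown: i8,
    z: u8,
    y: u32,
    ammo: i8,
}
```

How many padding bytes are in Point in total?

score at 0 (size 4, align 2) → ends 4
vx at 4 (size 2, align 2) → ends 6
cooldown at 6 (size 1, align 1) → ends 7
z at 7 (size 1, align 1) → ends 8
y at 8 (size 4, align 2) → ends 12
ammo at 12 (size 1, align 1) → ends 13
tail pad 1 to reach multiple of 2
total 14 bytes, alignment 2
data bytes 13, size 14 → padding 1

1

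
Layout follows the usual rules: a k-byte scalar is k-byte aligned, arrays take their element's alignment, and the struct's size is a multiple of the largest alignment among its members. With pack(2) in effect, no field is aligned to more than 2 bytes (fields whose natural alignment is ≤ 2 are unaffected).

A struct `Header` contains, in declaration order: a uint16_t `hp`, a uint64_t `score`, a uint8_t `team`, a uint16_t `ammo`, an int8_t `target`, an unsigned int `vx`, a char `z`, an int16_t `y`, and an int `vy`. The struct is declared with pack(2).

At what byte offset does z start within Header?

hp at 0 (size 2, align 2) → ends 2
score at 2 (size 8, align 2) → ends 10
team at 10 (size 1, align 1) → ends 11
pad 1 to align 2 for ammo
ammo at 12 (size 2, align 2) → ends 14
target at 14 (size 1, align 1) → ends 15
pad 1 to align 2 for vx
vx at 16 (size 4, align 2) → ends 20
z at 20 (size 1, align 1) → ends 21

20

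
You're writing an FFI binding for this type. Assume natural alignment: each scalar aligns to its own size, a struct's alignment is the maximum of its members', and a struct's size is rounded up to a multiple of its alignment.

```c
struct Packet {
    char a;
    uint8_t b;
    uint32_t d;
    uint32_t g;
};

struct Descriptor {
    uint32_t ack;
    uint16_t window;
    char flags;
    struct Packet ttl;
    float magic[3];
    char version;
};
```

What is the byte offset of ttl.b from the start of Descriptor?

Packet: a at 0 (size 1, align 1) → ends 1; b at 1 (size 1, align 1) → ends 2; pad 2 to align 4 for d; d at 4 (size 4, align 4) → ends 8; g at 8 (size 4, align 4) → ends 12; total 12 bytes, alignment 4
ack at 0 (size 4, align 4) → ends 4
window at 4 (size 2, align 2) → ends 6
flags at 6 (size 1, align 1) → ends 7
pad 1 to align 4 for ttl
ttl at 8 (size 12, align 4) → ends 20
within Packet: b at 1
8 + 1 = 9

9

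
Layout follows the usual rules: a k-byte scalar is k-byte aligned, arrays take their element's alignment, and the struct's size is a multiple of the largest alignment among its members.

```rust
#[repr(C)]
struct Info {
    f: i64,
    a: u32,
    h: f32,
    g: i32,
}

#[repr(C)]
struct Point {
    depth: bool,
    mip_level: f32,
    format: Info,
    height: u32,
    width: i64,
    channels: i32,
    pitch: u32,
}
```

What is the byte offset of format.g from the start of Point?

24

Info: f at 0 (size 8, align 8) → ends 8; a at 8 (size 4, align 4) → ends 12; h at 12 (size 4, align 4) → ends 16; g at 16 (size 4, align 4) → ends 20; tail pad 4 to reach multiple of 8; total 24 bytes, alignment 8
depth at 0 (size 1, align 1) → ends 1
pad 3 to align 4 for mip_level
mip_level at 4 (size 4, align 4) → ends 8
format at 8 (size 24, align 8) → ends 32
within Info: g at 16
8 + 16 = 24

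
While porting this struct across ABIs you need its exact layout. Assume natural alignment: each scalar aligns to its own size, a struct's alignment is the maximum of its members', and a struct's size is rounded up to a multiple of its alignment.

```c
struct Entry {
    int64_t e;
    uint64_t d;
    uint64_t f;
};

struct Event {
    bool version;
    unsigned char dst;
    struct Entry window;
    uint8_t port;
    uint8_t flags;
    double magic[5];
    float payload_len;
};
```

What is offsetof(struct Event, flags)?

33

Entry: 0..8  e  (8B, 8-aligned); 8..16  d  (8B, 8-aligned); 16..24  f  (8B, 8-aligned); sizeof = 24, alignof = 8
0..1  version  (1B, 1-aligned)
1..2  dst  (1B, 1-aligned)
2..8  -- padding (6B)
8..32  window  (24B, 8-aligned)
32..33  port  (1B, 1-aligned)
33..34  flags  (1B, 1-aligned)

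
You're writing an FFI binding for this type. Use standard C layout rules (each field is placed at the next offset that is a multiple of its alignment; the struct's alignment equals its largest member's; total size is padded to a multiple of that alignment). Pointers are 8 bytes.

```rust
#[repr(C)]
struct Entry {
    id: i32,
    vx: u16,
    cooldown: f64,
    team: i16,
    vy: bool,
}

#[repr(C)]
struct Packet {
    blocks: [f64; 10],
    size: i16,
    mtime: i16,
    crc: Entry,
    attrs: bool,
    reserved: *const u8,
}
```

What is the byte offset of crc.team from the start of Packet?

104

Entry: id at 0 (size 4, align 4) → ends 4; vx at 4 (size 2, align 2) → ends 6; pad 2 to align 8 for cooldown; cooldown at 8 (size 8, align 8) → ends 16; team at 16 (size 2, align 2) → ends 18; vy at 18 (size 1, align 1) → ends 19; tail pad 5 to reach multiple of 8; total 24 bytes, alignment 8
blocks at 0 (size 80, align 8) → ends 80
size at 80 (size 2, align 2) → ends 82
mtime at 82 (size 2, align 2) → ends 84
pad 4 to align 8 for crc
crc at 88 (size 24, align 8) → ends 112
within Entry: team at 16
88 + 16 = 104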